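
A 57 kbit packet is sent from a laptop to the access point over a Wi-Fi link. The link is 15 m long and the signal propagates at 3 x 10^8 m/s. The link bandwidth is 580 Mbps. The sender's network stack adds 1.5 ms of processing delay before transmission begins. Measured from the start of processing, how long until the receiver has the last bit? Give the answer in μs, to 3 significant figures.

1600 μs

L = 57000 bits.
Transmission delay = L/R = 57000 / 580000000 = 98.2759 μs.
Propagation delay = d/s = 15 m / 300000000 m/s = 0.05 μs.
Plus processing delay 1.5 ms = 1500 μs.
Total = 1600 μs.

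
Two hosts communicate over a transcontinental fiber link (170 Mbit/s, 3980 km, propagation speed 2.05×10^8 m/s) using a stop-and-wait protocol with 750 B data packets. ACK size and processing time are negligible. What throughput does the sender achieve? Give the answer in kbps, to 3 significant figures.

154 kbps

t_tx = L/R = 6000/170000000 = 3.52941e-05 s.
t_prop = 3980000/2.05e+08 = 0.0194146 s; RTT = 0.0388293 s.
Cycle = t_tx + RTT = 0.0388646 s.
Throughput = L / cycle = 6000 / 0.0388646 = 154 kbps.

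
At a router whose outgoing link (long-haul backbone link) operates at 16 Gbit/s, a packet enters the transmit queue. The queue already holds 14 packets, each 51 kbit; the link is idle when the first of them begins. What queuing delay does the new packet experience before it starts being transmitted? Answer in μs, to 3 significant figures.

Each queued packet: L/R = 51000/16000000000 = 3.1875 μs.
14 queued → 44.625 μs.
Queuing delay = 44.6 μs.

44.6 μs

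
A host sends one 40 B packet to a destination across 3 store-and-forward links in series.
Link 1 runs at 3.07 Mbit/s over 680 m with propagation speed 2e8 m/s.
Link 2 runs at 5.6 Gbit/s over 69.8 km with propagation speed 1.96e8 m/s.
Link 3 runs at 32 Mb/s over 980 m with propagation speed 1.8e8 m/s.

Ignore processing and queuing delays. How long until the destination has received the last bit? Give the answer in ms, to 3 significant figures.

L = 40 × 8 = 320 bits.
Transmission delays (L/R per hop): 0.104235, 5.71429e-05, 0.01 ms; sum = 0.114292 ms.
Propagation delays (d/s per hop): 0.0034, 0.356122, 0.00544444 ms; sum = 0.364967 ms.
End-to-end = 0.479 ms.

0.479 ms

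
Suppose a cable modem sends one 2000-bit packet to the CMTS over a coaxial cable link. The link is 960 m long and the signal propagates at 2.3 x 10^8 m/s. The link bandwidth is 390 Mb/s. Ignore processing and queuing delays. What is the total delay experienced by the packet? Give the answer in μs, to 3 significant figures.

Transmission delay = L/R = 2000 / 390000000 = 5.12821 μs.
Propagation delay = d/s = 960 m / 2.3e+08 m/s = 4.17391 μs.
Total = 9.30 μs.

9.30 μs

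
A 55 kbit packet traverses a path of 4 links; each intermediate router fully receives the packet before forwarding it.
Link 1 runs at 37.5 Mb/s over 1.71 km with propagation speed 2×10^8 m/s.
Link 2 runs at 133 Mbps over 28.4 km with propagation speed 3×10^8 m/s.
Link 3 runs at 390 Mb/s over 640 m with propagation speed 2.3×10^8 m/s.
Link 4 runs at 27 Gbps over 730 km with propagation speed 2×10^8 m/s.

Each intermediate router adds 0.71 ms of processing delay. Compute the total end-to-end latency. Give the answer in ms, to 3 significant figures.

L = 55000 bits.
Transmission delays (L/R per hop): 1.46667, 0.413534, 0.141026, 0.00203704 ms; sum = 2.02326 ms.
Propagation delays (d/s per hop): 0.00855, 0.0946667, 0.00278261, 3.65 ms; sum = 3.756 ms.
Processing at 3 router(s): 3 × 0.71 ms = 2.13 ms.
End-to-end = 7.91 ms.

7.91 ms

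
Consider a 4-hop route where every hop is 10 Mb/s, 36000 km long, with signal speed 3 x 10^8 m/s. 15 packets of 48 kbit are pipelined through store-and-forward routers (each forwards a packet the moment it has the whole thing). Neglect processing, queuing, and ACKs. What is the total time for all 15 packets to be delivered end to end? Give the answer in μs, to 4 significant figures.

566400 μs

Per-hop transmission t_tx = L/R = 48000/10000000 = 4800 μs.
Per-hop propagation t_prop = 36000000/300000000 = 120000 μs.
Pipeline fill: first packet needs 4·t_tx to clear all hops; remaining 14 packets each add one t_tx.
Total = (4+15-1)·t_tx + 4·t_prop = 18·4800 + 4·120000 = 566400 μs.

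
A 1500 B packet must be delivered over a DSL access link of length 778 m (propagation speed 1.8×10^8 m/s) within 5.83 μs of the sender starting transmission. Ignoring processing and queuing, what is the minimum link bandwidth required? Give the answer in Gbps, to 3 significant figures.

L = 12000 bits.
Propagation delay = 778 / 180000000 = 4.32222 μs.
Transmission budget = 5.83 − 4.32222 = 1.50778 μs.
R ≥ L / t_tx = 12000 bits / 1.50778e-06 s = 7.96 Gbps.

7.96 Gbps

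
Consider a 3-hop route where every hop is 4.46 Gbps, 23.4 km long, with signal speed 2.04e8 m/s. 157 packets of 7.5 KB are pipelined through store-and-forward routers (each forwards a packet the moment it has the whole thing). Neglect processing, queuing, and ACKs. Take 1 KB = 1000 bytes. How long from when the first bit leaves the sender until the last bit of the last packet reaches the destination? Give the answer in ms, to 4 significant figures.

Per-hop transmission t_tx = L/R = 60000/4460000000 = 0.0134529 ms.
Per-hop propagation t_prop = 23400/204000000 = 0.114706 ms.
Pipeline fill: first packet needs 3·t_tx to clear all hops; remaining 156 packets each add one t_tx.
Total = (3+157-1)·t_tx + 3·t_prop = 159·0.0134529 + 3·0.114706 = 2.483 ms.

2.483 ms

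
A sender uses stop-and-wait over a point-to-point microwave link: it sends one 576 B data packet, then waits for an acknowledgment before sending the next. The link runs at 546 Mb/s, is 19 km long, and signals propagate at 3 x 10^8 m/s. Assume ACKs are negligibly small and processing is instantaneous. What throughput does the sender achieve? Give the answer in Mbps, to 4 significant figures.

t_tx = L/R = 4608/546000000 = 8.43956e-06 s.
t_prop = 19000/300000000 = 6.33333e-05 s; RTT = 0.000126667 s.
Cycle = t_tx + RTT = 0.000135106 s.
Throughput = L / cycle = 4608 / 0.000135106 = 34.11 Mbps.

34.11 Mbps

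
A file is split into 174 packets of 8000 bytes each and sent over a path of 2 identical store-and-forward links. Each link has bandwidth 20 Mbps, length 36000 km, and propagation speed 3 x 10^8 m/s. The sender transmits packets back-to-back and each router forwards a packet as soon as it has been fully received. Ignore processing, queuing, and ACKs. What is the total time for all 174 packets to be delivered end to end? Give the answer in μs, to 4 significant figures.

800000 μs

Per-hop transmission t_tx = L/R = 64000/20000000 = 3200 μs.
Per-hop propagation t_prop = 36000000/300000000 = 120000 μs.
Pipeline fill: first packet needs 2·t_tx to clear all hops; remaining 173 packets each add one t_tx.
Total = (2+174-1)·t_tx + 2·t_prop = 175·3200 + 2·120000 = 800000 μs.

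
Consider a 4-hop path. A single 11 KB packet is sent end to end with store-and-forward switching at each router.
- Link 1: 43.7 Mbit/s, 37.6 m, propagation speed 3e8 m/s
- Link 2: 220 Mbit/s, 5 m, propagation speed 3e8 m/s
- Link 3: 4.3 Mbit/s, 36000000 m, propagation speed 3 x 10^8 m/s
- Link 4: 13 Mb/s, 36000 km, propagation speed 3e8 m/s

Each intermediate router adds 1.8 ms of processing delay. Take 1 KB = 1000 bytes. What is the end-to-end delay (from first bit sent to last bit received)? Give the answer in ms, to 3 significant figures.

L = 88000 bits.
Transmission delays (L/R per hop): 2.01373, 0.4, 20.4651, 6.76923 ms; sum = 29.6481 ms.
Propagation delays (d/s per hop): 0.000125333, 1.66667e-05, 120, 120 ms; sum = 240 ms.
Processing at 3 router(s): 3 × 1.8 ms = 5.4 ms.
End-to-end = 275 ms.

275 ms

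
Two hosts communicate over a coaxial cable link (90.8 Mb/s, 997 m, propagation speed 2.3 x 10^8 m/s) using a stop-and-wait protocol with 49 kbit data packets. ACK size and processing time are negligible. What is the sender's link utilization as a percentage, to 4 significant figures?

t_tx = L/R = 49000/90800000 = 0.000539648 s.
t_prop = 997/2.3e+08 = 4.33478e-06 s; RTT = 8.66957e-06 s.
Cycle = t_tx + RTT = 0.000548317 s.
Utilization = t_tx / cycle = 0.000539648/0.000548317 = 98.42 %.

98.42 %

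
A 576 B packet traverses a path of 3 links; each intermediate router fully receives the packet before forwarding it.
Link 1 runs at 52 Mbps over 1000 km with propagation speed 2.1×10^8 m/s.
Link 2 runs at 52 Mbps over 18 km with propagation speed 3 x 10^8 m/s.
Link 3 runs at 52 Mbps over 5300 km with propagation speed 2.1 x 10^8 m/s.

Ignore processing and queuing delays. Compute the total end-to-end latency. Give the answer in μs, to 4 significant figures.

L = 576 × 8 = 4608 bits.
Transmission delay per hop = L/R = 4608/52000000 = 88.6154 μs; 3 hops → 265.846 μs.
Propagation delays (d/s per hop): 4761.9, 60, 25238.1 μs; sum = 30060 μs.
End-to-end = 30330 μs.

30330 μs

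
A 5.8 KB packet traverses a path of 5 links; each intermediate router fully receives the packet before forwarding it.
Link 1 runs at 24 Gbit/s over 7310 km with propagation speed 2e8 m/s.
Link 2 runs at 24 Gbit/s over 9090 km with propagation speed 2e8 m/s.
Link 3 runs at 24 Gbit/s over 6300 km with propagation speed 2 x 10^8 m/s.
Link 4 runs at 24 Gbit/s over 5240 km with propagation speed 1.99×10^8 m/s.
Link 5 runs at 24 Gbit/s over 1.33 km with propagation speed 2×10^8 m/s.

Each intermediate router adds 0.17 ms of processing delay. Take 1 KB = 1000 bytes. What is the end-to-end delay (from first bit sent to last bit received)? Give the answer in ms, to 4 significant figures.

140.5 ms

L = 46400 bits.
Transmission delay per hop = L/R = 46400/24000000000 = 0.00193333 ms; 5 hops → 0.00966667 ms.
Propagation delays (d/s per hop): 36.55, 45.45, 31.5, 26.3317, 0.00665 ms; sum = 139.838 ms.
Processing at 4 router(s): 4 × 0.17 ms = 0.68 ms.
End-to-end = 140.5 ms.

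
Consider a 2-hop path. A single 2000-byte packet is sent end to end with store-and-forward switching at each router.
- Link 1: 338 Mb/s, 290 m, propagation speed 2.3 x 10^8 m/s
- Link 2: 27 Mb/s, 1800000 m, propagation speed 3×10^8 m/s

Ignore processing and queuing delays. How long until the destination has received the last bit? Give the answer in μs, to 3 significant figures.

6640 μs

L = 2000 × 8 = 16000 bits.
Transmission delays (L/R per hop): 47.3373, 592.593 μs; sum = 639.93 μs.
Propagation delays (d/s per hop): 1.26087, 6000 μs; sum = 6001.26 μs.
End-to-end = 6640 μs.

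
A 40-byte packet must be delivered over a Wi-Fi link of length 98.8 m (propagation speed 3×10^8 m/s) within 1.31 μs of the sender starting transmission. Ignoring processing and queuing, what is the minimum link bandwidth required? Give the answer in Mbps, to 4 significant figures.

326.3 Mbps

L = 320 bits.
Propagation delay = 98.8 / 300000000 = 0.329333 μs.
Transmission budget = 1.31 − 0.329333 = 0.980667 μs.
R ≥ L / t_tx = 320 bits / 9.80667e-07 s = 326.3 Mbps.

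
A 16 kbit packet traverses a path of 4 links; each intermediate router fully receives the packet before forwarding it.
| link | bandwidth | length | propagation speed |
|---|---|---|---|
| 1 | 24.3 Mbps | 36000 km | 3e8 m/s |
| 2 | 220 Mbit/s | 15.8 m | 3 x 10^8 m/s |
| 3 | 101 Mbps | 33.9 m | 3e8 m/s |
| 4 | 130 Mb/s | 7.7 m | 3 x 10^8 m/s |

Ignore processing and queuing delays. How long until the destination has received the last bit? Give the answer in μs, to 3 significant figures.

L = 16000 bits.
Transmission delays (L/R per hop): 658.436, 72.7273, 158.416, 123.077 μs; sum = 1012.66 μs.
Propagation delays (d/s per hop): 120000, 0.0526667, 0.113, 0.0256667 μs; sum = 120000 μs.
End-to-end = 121000 μs.

121000 μs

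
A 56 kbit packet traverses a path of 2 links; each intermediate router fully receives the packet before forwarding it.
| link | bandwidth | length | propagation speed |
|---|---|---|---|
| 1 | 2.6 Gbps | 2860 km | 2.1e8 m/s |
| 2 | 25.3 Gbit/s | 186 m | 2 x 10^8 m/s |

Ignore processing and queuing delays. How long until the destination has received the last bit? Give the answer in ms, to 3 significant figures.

13.6 ms

L = 56000 bits.
Transmission delays (L/R per hop): 0.0215385, 0.00221344 ms; sum = 0.0237519 ms.
Propagation delays (d/s per hop): 13.619, 0.00093 ms; sum = 13.62 ms.
End-to-end = 13.6 ms.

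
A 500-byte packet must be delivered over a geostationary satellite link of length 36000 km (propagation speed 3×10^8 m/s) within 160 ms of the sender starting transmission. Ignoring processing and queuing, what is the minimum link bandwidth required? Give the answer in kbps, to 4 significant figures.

100.0 kbps

L = 4000 bits.
Propagation delay = 36000000 / 300000000 = 120 ms.
Transmission budget = 160 − 120 = 40 ms.
R ≥ L / t_tx = 4000 bits / 0.04 s = 100.0 kbps.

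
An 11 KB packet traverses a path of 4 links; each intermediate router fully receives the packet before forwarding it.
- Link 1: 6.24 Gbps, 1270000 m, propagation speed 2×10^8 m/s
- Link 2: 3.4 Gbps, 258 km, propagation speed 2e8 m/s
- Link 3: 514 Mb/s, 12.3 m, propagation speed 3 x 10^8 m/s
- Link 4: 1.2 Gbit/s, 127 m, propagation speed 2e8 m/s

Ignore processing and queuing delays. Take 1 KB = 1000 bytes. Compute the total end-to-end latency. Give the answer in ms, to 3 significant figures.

L = 88000 bits.
Transmission delays (L/R per hop): 0.0141026, 0.0258824, 0.171206, 0.0733333 ms; sum = 0.284524 ms.
Propagation delays (d/s per hop): 6.35, 1.29, 4.1e-05, 0.000635 ms; sum = 7.64068 ms.
End-to-end = 7.93 ms.

7.93 ms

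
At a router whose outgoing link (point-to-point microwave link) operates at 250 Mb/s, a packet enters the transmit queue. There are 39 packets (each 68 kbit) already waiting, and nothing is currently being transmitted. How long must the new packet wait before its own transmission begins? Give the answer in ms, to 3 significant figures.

10.6 ms

Each queued packet: L/R = 68000/250000000 = 0.272 ms.
39 queued → 10.608 ms.
Queuing delay = 10.6 ms.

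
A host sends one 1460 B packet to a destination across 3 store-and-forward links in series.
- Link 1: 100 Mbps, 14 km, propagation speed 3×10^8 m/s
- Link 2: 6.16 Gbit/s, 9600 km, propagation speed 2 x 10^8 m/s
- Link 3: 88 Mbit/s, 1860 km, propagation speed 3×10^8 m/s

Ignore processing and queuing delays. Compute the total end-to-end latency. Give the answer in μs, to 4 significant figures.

L = 1460 × 8 = 11680 bits.
Transmission delays (L/R per hop): 116.8, 1.8961, 132.727 μs; sum = 251.423 μs.
Propagation delays (d/s per hop): 46.6667, 48000, 6200 μs; sum = 54246.7 μs.
End-to-end = 54500 μs.

54500 μs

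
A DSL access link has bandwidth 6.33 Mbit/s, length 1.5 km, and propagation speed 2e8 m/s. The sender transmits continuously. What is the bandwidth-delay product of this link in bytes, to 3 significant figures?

5.93 bytes

Propagation delay = 1500 / 200000000 = 7.5e-06 s.
BDP = R × t_prop = 6330000 × 7.5e-06 = 47.475 bits.
In bytes: 47.475/8 = 5.93 bytes.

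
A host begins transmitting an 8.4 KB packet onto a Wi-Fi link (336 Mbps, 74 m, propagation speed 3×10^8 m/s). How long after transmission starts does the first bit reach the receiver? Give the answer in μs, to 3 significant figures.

0.247 μs

First bit experiences only propagation delay: d/s = 74/300000000 = 0.247 μs.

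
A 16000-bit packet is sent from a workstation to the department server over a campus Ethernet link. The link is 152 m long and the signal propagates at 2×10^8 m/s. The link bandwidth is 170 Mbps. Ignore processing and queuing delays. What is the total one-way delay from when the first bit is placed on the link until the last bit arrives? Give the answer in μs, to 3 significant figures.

94.9 μs

Transmission delay = L/R = 16000 / 170000000 = 94.1176 μs.
Propagation delay = d/s = 152 m / 200000000 m/s = 0.76 μs.
Total = 94.9 μs.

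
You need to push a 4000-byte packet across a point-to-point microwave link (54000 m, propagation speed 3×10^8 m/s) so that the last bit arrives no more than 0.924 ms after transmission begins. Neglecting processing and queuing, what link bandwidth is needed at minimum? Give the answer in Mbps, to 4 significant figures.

L = 32000 bits.
Propagation delay = 54000 / 300000000 = 0.18 ms.
Transmission budget = 0.924 − 0.18 = 0.744 ms.
R ≥ L / t_tx = 32000 bits / 0.000744 s = 43.01 Mbps.

43.01 Mbps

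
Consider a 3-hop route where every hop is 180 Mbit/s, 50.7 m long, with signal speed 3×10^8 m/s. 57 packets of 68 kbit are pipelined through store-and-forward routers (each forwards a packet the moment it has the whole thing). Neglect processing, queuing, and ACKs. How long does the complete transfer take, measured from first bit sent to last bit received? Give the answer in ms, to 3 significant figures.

22.3 ms

Per-hop transmission t_tx = L/R = 68000/180000000 = 0.377778 ms.
Per-hop propagation t_prop = 50.7/300000000 = 0.000169 ms.
Pipeline fill: first packet needs 3·t_tx to clear all hops; remaining 56 packets each add one t_tx.
Total = (3+57-1)·t_tx + 3·t_prop = 59·0.377778 + 3·0.000169 = 22.3 ms.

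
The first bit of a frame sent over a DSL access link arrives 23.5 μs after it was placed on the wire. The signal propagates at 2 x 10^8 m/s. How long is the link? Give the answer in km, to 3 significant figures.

4.70 km

d = s × t_prop = 200000000 × 2.35e-05 = 4.70 km.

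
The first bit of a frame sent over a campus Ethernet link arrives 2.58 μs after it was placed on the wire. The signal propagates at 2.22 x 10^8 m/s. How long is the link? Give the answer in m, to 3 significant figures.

573 m

d = s × t_prop = 2.22e+08 × 2.58e-06 = 573 m.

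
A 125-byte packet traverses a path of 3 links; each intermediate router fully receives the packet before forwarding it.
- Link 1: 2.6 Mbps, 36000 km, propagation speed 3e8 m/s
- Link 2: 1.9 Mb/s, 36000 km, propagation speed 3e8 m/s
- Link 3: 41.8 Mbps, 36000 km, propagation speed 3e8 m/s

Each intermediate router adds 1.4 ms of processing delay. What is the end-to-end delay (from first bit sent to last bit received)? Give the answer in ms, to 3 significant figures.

L = 125 × 8 = 1000 bits.
Transmission delays (L/R per hop): 0.384615, 0.526316, 0.0239234 ms; sum = 0.934855 ms.
Propagation delays (d/s per hop): 120, 120, 120 ms; sum = 360 ms.
Processing at 2 router(s): 2 × 1.4 ms = 2.8 ms.
End-to-end = 364 ms.

364 ms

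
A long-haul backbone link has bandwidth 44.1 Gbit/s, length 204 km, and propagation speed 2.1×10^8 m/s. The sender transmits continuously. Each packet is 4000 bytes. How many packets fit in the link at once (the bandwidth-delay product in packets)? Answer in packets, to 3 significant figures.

Propagation delay = 204000 / 210000000 = 0.000971429 s.
BDP = R × t_prop = 44100000000 × 0.000971429 = 42840000 bits.
In packets of 32000 bits: 1340 packets.

1340 packets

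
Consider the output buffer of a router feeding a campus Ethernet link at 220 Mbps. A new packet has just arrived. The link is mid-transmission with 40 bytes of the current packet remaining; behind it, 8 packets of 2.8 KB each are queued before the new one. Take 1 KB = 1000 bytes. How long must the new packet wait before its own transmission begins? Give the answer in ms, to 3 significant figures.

0.816 ms

Each queued packet: L/R = 22400/220000000 = 0.101818 ms.
8 queued → 0.814545 ms.
Plus remaining 320 bits of current packet: 0.00145455 ms.
Queuing delay = 0.816 ms.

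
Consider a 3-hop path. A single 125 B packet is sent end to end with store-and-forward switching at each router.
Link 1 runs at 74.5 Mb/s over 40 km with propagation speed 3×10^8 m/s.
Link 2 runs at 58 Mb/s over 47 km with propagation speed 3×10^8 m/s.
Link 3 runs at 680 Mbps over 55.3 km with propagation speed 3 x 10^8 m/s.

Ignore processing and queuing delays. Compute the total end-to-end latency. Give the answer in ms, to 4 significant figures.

0.5065 ms

L = 125 × 8 = 1000 bits.
Transmission delays (L/R per hop): 0.0134228, 0.0172414, 0.00147059 ms; sum = 0.0321348 ms.
Propagation delays (d/s per hop): 0.133333, 0.156667, 0.184333 ms; sum = 0.474333 ms.
End-to-end = 0.5065 ms.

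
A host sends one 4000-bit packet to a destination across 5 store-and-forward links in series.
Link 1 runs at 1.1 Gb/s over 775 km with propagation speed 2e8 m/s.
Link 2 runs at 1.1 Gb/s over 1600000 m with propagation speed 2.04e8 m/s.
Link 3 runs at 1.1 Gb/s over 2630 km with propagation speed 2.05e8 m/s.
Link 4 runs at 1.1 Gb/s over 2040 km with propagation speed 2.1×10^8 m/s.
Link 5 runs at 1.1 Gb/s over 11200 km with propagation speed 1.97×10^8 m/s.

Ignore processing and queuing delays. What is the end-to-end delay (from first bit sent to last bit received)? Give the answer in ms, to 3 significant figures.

Transmission delay per hop = L/R = 4000/1100000000 = 0.00363636 ms; 5 hops → 0.0181818 ms.
Propagation delays (d/s per hop): 3.875, 7.84314, 12.8293, 9.71429, 56.8528 ms; sum = 91.1145 ms.
End-to-end = 91.1 ms.

91.1 ms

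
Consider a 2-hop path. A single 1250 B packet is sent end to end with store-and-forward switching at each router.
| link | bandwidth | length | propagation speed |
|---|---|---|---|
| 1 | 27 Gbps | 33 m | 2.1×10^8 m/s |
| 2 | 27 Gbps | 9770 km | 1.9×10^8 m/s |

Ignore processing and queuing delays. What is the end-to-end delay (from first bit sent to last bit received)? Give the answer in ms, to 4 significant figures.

51.42 ms

L = 1250 × 8 = 10000 bits.
Transmission delay per hop = L/R = 10000/27000000000 = 0.00037037 ms; 2 hops → 0.000740741 ms.
Propagation delays (d/s per hop): 0.000157143, 51.4211 ms; sum = 51.4212 ms.
End-to-end = 51.42 ms.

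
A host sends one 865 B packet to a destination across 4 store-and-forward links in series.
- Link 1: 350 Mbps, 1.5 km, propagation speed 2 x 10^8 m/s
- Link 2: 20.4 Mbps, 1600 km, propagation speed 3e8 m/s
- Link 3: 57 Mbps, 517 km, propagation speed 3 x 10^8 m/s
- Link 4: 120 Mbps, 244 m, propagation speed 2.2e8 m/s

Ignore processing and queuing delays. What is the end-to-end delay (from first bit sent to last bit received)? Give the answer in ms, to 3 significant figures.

L = 865 × 8 = 6920 bits.
Transmission delays (L/R per hop): 0.0197714, 0.339216, 0.121404, 0.0576667 ms; sum = 0.538057 ms.
Propagation delays (d/s per hop): 0.0075, 5.33333, 1.72333, 0.00110909 ms; sum = 7.06528 ms.
End-to-end = 7.60 ms.

7.60 ms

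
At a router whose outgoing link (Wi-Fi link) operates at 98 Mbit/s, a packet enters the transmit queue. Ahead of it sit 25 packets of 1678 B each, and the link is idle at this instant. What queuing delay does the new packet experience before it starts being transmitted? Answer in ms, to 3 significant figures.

Each queued packet: L/R = 13424/98000000 = 0.13698 ms.
25 queued → 3.42449 ms.
Queuing delay = 3.42 ms.

3.42 ms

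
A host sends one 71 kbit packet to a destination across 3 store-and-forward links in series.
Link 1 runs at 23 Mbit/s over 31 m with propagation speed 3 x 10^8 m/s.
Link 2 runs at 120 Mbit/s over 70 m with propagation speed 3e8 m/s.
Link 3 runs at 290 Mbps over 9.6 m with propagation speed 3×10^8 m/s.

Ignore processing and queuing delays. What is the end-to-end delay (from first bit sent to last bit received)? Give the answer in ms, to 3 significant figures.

3.92 ms

L = 71000 bits.
Transmission delays (L/R per hop): 3.08696, 0.591667, 0.244828 ms; sum = 3.92345 ms.
Propagation delays (d/s per hop): 0.000103333, 0.000233333, 3.2e-05 ms; sum = 0.000368667 ms.
End-to-end = 3.92 ms.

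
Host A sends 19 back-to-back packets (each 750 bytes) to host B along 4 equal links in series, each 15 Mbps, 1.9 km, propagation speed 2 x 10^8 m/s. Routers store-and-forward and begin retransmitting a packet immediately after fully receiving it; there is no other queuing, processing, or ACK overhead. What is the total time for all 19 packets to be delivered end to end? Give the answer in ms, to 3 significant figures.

Per-hop transmission t_tx = L/R = 6000/15000000 = 0.4 ms.
Per-hop propagation t_prop = 1900/200000000 = 0.0095 ms.
Pipeline fill: first packet needs 4·t_tx to clear all hops; remaining 18 packets each add one t_tx.
Total = (4+19-1)·t_tx + 4·t_prop = 22·0.4 + 4·0.0095 = 8.84 ms.

8.84 ms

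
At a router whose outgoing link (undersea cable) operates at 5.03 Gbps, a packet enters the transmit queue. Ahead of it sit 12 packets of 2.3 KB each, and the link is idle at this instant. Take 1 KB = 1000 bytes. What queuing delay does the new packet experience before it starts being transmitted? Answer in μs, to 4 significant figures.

43.90 μs

Each queued packet: L/R = 18400/5030000000 = 3.65805 μs.
12 queued → 43.8966 μs.
Queuing delay = 43.90 μs.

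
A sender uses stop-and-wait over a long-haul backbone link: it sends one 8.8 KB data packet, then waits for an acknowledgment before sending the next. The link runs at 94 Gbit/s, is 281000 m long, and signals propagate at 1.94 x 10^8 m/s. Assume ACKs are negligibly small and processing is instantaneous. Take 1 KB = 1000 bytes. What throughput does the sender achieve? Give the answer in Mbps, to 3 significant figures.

t_tx = L/R = 70400/94000000000 = 7.48936e-07 s.
t_prop = 281000/194000000 = 0.00144845 s; RTT = 0.00289691 s.
Cycle = t_tx + RTT = 0.00289766 s.
Throughput = L / cycle = 70400 / 0.00289766 = 24.3 Mbps.

24.3 Mbps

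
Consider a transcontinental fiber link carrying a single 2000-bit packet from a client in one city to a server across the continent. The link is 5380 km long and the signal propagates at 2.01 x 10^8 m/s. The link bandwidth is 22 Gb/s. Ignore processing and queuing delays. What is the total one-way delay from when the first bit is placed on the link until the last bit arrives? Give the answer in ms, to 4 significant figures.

26.77 ms

Transmission delay = L/R = 2000 / 22000000000 = 9.09091e-05 ms.
Propagation delay = d/s = 5380000 m / 2.01e+08 m/s = 26.7662 ms.
Total = 26.77 ms.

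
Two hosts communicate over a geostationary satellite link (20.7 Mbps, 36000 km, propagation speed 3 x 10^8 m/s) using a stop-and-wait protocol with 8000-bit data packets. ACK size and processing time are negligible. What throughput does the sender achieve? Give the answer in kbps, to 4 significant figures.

t_tx = L/R = 8000/20700000 = 0.000386473 s.
t_prop = 36000000/300000000 = 0.12 s; RTT = 0.24 s.
Cycle = t_tx + RTT = 0.240386 s.
Throughput = L / cycle = 8000 / 0.240386 = 33.28 kbps.

33.28 kbps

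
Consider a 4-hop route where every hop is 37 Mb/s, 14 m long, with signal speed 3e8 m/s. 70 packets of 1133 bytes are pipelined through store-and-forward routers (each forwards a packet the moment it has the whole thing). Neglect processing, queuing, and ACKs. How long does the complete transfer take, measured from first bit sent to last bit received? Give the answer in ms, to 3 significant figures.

17.9 ms

Per-hop transmission t_tx = L/R = 9064/37000000 = 0.244973 ms.
Per-hop propagation t_prop = 14/300000000 = 4.66667e-05 ms.
Pipeline fill: first packet needs 4·t_tx to clear all hops; remaining 69 packets each add one t_tx.
Total = (4+70-1)·t_tx + 4·t_prop = 73·0.244973 + 4·4.66667e-05 = 17.9 ms.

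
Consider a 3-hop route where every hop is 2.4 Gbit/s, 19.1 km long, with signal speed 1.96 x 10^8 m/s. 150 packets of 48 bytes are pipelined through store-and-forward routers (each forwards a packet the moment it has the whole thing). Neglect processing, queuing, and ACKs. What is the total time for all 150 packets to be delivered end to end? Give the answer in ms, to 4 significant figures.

Per-hop transmission t_tx = L/R = 384/2400000000 = 0.00016 ms.
Per-hop propagation t_prop = 19100/196000000 = 0.097449 ms.
Pipeline fill: first packet needs 3·t_tx to clear all hops; remaining 149 packets each add one t_tx.
Total = (3+150-1)·t_tx + 3·t_prop = 152·0.00016 + 3·0.097449 = 0.3167 ms.

0.3167 ms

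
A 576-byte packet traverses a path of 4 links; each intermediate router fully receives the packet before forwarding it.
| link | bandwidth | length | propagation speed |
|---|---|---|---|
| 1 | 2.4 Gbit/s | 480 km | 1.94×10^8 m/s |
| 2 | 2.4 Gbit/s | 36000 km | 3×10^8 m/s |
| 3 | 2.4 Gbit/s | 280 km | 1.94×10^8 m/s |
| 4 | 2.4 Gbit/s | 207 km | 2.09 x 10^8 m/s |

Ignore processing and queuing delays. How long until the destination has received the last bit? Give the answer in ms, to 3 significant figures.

125 ms

L = 576 × 8 = 4608 bits.
Transmission delay per hop = L/R = 4608/2400000000 = 0.00192 ms; 4 hops → 0.00768 ms.
Propagation delays (d/s per hop): 2.47423, 120, 1.4433, 0.990431 ms; sum = 124.908 ms.
End-to-end = 125 ms.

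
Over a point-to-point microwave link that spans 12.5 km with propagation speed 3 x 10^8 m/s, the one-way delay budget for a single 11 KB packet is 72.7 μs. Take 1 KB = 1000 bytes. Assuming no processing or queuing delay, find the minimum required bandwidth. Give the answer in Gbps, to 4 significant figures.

2.836 Gbps

L = 88000 bits.
Propagation delay = 12500 / 300000000 = 41.6667 μs.
Transmission budget = 72.7 − 41.6667 = 31.0333 μs.
R ≥ L / t_tx = 88000 bits / 3.10333e-05 s = 2.836 Gbps.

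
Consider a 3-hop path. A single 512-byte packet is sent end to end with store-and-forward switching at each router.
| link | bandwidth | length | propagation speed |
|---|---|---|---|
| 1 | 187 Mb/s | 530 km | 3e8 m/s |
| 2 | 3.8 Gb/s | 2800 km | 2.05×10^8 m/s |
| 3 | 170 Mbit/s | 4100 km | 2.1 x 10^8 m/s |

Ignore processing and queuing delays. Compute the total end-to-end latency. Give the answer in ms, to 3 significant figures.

L = 512 × 8 = 4096 bits.
Transmission delays (L/R per hop): 0.0219037, 0.00107789, 0.0240941 ms; sum = 0.0470758 ms.
Propagation delays (d/s per hop): 1.76667, 13.6585, 19.5238 ms; sum = 34.949 ms.
End-to-end = 35.0 ms.

35.0 ms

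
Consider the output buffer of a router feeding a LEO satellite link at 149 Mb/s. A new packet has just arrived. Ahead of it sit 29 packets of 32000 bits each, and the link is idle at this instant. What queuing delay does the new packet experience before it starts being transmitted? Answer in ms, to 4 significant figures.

Each queued packet: L/R = 32000/149000000 = 0.214765 ms.
29 queued → 6.22819 ms.
Queuing delay = 6.228 ms.

6.228 ms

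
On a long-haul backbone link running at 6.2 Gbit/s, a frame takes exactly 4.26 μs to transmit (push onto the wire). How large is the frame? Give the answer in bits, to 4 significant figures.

26410 bits

L = R × t_tx = 6200000000 b/s × 4.26e-06 s = 26412 bits.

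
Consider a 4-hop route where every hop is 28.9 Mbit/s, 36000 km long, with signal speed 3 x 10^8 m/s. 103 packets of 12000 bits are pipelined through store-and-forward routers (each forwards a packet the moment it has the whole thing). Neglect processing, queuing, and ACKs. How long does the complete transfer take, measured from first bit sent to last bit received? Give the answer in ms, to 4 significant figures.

524.0 ms

Per-hop transmission t_tx = L/R = 12000/28900000 = 0.415225 ms.
Per-hop propagation t_prop = 36000000/300000000 = 120 ms.
Pipeline fill: first packet needs 4·t_tx to clear all hops; remaining 102 packets each add one t_tx.
Total = (4+103-1)·t_tx + 4·t_prop = 106·0.415225 + 4·120 = 524.0 ms.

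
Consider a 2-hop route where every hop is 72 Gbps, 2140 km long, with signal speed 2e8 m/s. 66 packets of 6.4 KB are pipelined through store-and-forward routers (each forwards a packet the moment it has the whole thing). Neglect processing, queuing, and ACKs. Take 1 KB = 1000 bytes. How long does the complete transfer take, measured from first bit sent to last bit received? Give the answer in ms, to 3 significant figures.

21.4 ms

Per-hop transmission t_tx = L/R = 51200/72000000000 = 0.000711111 ms.
Per-hop propagation t_prop = 2140000/200000000 = 10.7 ms.
Pipeline fill: first packet needs 2·t_tx to clear all hops; remaining 65 packets each add one t_tx.
Total = (2+66-1)·t_tx + 2·t_prop = 67·0.000711111 + 2·10.7 = 21.4 ms.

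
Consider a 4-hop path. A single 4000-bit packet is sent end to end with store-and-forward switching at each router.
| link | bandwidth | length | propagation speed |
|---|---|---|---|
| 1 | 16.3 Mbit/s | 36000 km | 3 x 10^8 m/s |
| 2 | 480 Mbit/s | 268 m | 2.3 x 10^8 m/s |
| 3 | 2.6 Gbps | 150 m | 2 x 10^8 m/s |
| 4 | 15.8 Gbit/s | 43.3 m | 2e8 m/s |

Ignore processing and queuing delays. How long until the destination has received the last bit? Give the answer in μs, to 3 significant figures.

Transmission delays (L/R per hop): 245.399, 8.33333, 1.53846, 0.253165 μs; sum = 255.524 μs.
Propagation delays (d/s per hop): 120000, 1.16522, 0.75, 0.2165 μs; sum = 120002 μs.
End-to-end = 120000 μs.

120000 μs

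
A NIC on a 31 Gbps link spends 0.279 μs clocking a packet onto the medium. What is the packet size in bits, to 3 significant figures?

8650 bits

L = R × t_tx = 31000000000 b/s × 2.79e-07 s = 8649 bits.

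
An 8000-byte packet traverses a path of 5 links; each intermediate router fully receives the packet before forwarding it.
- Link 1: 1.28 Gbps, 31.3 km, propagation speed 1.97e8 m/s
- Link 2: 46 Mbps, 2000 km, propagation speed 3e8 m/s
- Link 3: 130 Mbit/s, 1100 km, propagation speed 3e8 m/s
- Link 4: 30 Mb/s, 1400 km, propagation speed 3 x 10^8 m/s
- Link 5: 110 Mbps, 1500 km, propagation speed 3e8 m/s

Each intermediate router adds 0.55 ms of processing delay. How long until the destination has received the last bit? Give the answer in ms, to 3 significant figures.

27.0 ms

L = 8000 × 8 = 64000 bits.
Transmission delays (L/R per hop): 0.05, 1.3913, 0.492308, 2.13333, 0.581818 ms; sum = 4.64876 ms.
Propagation delays (d/s per hop): 0.158883, 6.66667, 3.66667, 4.66667, 5 ms; sum = 20.1589 ms.
Processing at 4 router(s): 4 × 0.55 ms = 2.2 ms.
End-to-end = 27.0 ms.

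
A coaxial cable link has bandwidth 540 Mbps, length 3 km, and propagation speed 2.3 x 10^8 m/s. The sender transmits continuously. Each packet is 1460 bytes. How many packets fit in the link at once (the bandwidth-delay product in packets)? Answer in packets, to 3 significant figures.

Propagation delay = 3000 / 2.3e+08 = 1.30435e-05 s.
BDP = R × t_prop = 540000000 × 1.30435e-05 = 7043.48 bits.
In packets of 11680 bits: 0.603 packets.

0.603 packets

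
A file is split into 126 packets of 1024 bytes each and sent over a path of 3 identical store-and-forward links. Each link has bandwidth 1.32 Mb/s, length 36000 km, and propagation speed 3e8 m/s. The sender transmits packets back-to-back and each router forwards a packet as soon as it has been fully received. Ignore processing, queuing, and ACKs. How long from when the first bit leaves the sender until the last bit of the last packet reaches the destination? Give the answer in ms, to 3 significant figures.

Per-hop transmission t_tx = L/R = 8192/1320000 = 6.20606 ms.
Per-hop propagation t_prop = 36000000/300000000 = 120 ms.
Pipeline fill: first packet needs 3·t_tx to clear all hops; remaining 125 packets each add one t_tx.
Total = (3+126-1)·t_tx + 3·t_prop = 128·6.20606 + 3·120 = 1150 ms.

1150 ms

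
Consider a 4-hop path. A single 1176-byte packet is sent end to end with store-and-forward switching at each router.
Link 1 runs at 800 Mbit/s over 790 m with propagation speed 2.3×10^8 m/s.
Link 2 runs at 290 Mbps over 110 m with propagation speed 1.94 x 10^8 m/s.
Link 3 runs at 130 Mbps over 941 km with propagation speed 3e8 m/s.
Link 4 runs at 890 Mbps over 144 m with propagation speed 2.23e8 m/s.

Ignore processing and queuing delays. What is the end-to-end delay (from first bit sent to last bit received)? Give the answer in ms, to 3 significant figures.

L = 1176 × 8 = 9408 bits.
Transmission delays (L/R per hop): 0.01176, 0.0324414, 0.0723692, 0.0105708 ms; sum = 0.127141 ms.
Propagation delays (d/s per hop): 0.00343478, 0.00056701, 3.13667, 0.00064574 ms; sum = 3.14131 ms.
End-to-end = 3.27 ms.

3.27 ms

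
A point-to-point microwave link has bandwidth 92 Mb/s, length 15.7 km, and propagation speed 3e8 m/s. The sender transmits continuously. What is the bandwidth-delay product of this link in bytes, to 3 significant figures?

602 bytes

Propagation delay = 15700 / 300000000 = 5.23333e-05 s.
BDP = R × t_prop = 92000000 × 5.23333e-05 = 4814.67 bits.
In bytes: 4814.67/8 = 602 bytes.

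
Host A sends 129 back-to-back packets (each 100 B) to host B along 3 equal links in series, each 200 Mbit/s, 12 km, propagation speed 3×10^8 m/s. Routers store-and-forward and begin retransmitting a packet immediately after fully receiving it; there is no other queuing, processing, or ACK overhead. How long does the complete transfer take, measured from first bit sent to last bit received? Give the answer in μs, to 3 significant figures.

Per-hop transmission t_tx = L/R = 800/200000000 = 4 μs.
Per-hop propagation t_prop = 12000/300000000 = 40 μs.
Pipeline fill: first packet needs 3·t_tx to clear all hops; remaining 128 packets each add one t_tx.
Total = (3+129-1)·t_tx + 3·t_prop = 131·4 + 3·40 = 644 μs.

644 μs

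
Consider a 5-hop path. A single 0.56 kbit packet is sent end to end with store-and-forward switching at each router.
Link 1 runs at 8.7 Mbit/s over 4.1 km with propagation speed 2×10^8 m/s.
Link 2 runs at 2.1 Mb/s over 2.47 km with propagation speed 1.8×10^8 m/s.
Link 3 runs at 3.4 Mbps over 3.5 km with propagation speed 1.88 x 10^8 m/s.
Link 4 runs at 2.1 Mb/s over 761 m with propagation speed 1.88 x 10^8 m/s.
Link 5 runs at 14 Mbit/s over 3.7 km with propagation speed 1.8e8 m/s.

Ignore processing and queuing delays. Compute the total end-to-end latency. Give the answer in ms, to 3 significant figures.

L = 560 bits.
Transmission delays (L/R per hop): 0.0643678, 0.266667, 0.164706, 0.266667, 0.04 ms; sum = 0.802407 ms.
Propagation delays (d/s per hop): 0.0205, 0.0137222, 0.018617, 0.00404787, 0.0205556 ms; sum = 0.0774427 ms.
End-to-end = 0.880 ms.

0.880 ms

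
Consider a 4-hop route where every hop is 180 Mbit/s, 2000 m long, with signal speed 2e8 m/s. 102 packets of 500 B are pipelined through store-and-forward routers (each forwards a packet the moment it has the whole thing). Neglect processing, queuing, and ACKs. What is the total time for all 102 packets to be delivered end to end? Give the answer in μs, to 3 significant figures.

Per-hop transmission t_tx = L/R = 4000/180000000 = 22.2222 μs.
Per-hop propagation t_prop = 2000/200000000 = 10 μs.
Pipeline fill: first packet needs 4·t_tx to clear all hops; remaining 101 packets each add one t_tx.
Total = (4+102-1)·t_tx + 4·t_prop = 105·22.2222 + 4·10 = 2370 μs.

2370 μs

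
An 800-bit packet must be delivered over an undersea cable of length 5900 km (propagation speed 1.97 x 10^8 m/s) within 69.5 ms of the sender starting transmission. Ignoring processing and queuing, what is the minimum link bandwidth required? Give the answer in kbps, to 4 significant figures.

20.23 kbps

Propagation delay = 5900000 / 197000000 = 29.9492 ms.
Transmission budget = 69.5 − 29.9492 = 39.5508 ms.
R ≥ L / t_tx = 800 bits / 0.0395508 s = 20.23 kbps.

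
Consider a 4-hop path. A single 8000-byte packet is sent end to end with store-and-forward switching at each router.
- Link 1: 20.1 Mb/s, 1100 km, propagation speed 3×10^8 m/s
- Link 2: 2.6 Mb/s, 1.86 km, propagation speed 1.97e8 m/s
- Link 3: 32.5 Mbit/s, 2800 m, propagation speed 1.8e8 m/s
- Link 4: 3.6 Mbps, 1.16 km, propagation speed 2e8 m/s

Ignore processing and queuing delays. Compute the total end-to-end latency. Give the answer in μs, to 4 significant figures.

L = 8000 × 8 = 64000 bits.
Transmission delays (L/R per hop): 3184.08, 24615.4, 1969.23, 17777.8 μs; sum = 47546.5 μs.
Propagation delays (d/s per hop): 3666.67, 9.44162, 15.5556, 5.8 μs; sum = 3697.46 μs.
End-to-end = 51240 μs.

51240 μs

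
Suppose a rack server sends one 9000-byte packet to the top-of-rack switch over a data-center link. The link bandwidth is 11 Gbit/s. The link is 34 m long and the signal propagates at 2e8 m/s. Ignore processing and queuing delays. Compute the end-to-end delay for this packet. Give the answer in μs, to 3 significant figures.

L = 9000 × 8 = 72000 bits.
Transmission delay = L/R = 72000 / 11000000000 = 6.54545 μs.
Propagation delay = d/s = 34 m / 200000000 m/s = 0.17 μs.
Total = 6.72 μs.

6.72 μs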